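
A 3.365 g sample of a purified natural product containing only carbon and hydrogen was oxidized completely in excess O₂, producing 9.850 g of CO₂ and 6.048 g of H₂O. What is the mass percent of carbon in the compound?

mol C = 9.850 g CO₂ ÷ 44.009 g/mol = 0.22382 mol
mol H = 2 × 6.048 g H₂O ÷ 18.015 g/mol = 0.67144 mol
mass % C = 2.6883 g ÷ 3.365 g × 100%

79.89%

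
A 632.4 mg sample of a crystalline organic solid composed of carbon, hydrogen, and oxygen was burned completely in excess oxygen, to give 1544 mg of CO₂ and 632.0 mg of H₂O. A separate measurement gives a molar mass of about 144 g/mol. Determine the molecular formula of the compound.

mol C = 1.544 g CO₂ ÷ 44.009 g/mol = 0.035084 mol
mol H = 2 × 0.6320 g H₂O ÷ 18.015 g/mol = 0.070164 mol
mass O = 0.6324 − (0.42139 + 0.070725) = 0.14028 g → mol O = 0.14028 ÷ 15.999 = 0.0087683 mol
Divide by the smallest (0.0087683 mol): C 4.001, H 8.002, O 1.000
Empirical formula: C4H8O
Empirical-formula mass = 72.11 g/mol; 144 ÷ 72.11 ≈ 2, so the molecular formula is C8H16O2.

C8H16O2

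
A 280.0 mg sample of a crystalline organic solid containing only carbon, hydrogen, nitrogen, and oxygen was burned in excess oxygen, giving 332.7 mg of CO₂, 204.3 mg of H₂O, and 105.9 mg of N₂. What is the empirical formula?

mol C = 0.3327 g CO₂ ÷ 44.009 g/mol = 0.0075598 mol
mol H = 2 × 0.2043 g H₂O ÷ 18.015 g/mol = 0.022681 mol
mol N = 2 × 0.1059 g N₂ ÷ 28.014 g/mol = 0.0075605 mol
mass O = 0.2800 − (0.090801 + 0.022863 + 0.10590) = 0.060436 g → mol O = 0.060436 ÷ 15.999 = 0.0037775 mol
Divide by the smallest (0.0037775 mol): C 2.001, H 6.004, N 2.001, O 1.000

C2H6N2O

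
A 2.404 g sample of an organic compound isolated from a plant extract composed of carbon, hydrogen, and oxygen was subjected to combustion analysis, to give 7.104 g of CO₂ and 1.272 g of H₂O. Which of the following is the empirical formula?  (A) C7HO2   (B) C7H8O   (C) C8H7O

mol C = 7.104 g CO₂ ÷ 44.009 g/mol = 0.16142 mol
mol H = 2 × 1.272 g H₂O ÷ 18.015 g/mol = 0.14122 mol
mass O = 2.404 − (1.9388 + 0.14235) = 0.32282 g → mol O = 0.32282 ÷ 15.999 = 0.020178 mol
Divide by the smallest (0.020178 mol): C 8.000, H 6.999, O 1.000

(C) C8H7O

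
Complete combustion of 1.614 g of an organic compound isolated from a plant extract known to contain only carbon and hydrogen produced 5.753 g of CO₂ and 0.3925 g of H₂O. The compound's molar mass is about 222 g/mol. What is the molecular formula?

mol C = 5.753 g CO₂ ÷ 44.009 g/mol = 0.13072 mol
mol H = 2 × 0.3925 g H₂O ÷ 18.015 g/mol = 0.043575 mol
Divide by the smallest (0.043575 mol): C 3.000, H 1.000
Empirical formula: C3H
Empirical-formula mass = 37.04 g/mol; 222 ÷ 37.04 ≈ 6, so the molecular formula is C18H6.

C18H6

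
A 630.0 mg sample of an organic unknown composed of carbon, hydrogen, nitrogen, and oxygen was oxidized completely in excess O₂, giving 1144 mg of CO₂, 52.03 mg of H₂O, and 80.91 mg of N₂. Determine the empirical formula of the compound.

C9H2N2O5

mol C = 1.144 g CO₂ ÷ 44.009 g/mol = 0.025995 mol
mol H = 2 × 0.05203 g H₂O ÷ 18.015 g/mol = 0.0057763 mol
mol N = 2 × 0.08091 g N₂ ÷ 28.014 g/mol = 0.0057764 mol
mass O = 0.6300 − (0.31222 + 0.0058225 + 0.080910) = 0.23105 g → mol O = 0.23105 ÷ 15.999 = 0.014441 mol
Divide by the smallest (0.0057763 mol): C 4.500, H 1.000, N 1.000, O 2.500
Multiplying each by 2 gives whole numbers: C 9.00, H 2.00, N 2.00, O 5.00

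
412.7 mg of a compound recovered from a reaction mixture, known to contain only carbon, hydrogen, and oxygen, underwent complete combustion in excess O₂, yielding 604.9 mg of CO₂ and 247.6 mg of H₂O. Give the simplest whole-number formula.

mol C = 0.6049 g CO₂ ÷ 44.009 g/mol = 0.013745 mol
mol H = 2 × 0.2476 g H₂O ÷ 18.015 g/mol = 0.027488 mol
mass O = 0.4127 − (0.16509 + 0.027708) = 0.21990 g → mol O = 0.21990 ÷ 15.999 = 0.013745 mol
Divide by the smallest (0.013745 mol): C 1.000, H 2.000, O 1.000

CH2O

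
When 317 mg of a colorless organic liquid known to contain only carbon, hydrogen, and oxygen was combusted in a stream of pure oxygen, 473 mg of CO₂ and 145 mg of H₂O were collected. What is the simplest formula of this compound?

mol C = 0.473 g CO₂ ÷ 44.009 g/mol = 0.01075 mol
mol H = 2 × 0.145 g H₂O ÷ 18.015 g/mol = 0.01610 mol
mass O = 0.317 − (0.1291 + 0.01623) = 0.1717 g → mol O = 0.1717 ÷ 15.999 = 0.01073 mol
Divide by the smallest (0.01073 mol): C 1.002, H 1.500, O 1.000
Multiplying each by 2 gives whole numbers: C 2.00, H 3.00, O 2.00

C2H3O2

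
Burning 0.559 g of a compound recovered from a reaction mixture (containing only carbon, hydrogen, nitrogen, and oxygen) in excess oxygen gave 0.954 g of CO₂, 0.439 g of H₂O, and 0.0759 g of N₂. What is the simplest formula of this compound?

C4H9NO2

mol C = 0.954 g CO₂ ÷ 44.009 g/mol = 0.02168 mol
mol H = 2 × 0.439 g H₂O ÷ 18.015 g/mol = 0.04874 mol
mol N = 2 × 0.0759 g N₂ ÷ 28.014 g/mol = 0.005419 mol
mass O = 0.559 − (0.2604 + 0.04913 + 0.07590) = 0.1736 g → mol O = 0.1736 ÷ 15.999 = 0.01085 mol
Divide by the smallest (0.005419 mol): C 4.000, H 8.994, N 1.000, O 2.003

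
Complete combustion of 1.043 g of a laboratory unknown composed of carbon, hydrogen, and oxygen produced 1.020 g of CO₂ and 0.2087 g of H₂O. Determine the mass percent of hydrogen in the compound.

2.24%

mol C = 1.020 g CO₂ ÷ 44.009 g/mol = 0.023177 mol
mol H = 2 × 0.2087 g H₂O ÷ 18.015 g/mol = 0.023170 mol
mass O = 1.043 − (0.27838 + 0.023355) = 0.74127 g → mol O = 0.74127 ÷ 15.999 = 0.046332 mol
mass % H = 0.023355 g ÷ 1.043 g × 100%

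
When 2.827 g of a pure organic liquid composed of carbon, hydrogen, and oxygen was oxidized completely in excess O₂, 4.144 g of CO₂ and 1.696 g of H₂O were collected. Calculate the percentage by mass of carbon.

mol C = 4.144 g CO₂ ÷ 44.009 g/mol = 0.094163 mol
mol H = 2 × 1.696 g H₂O ÷ 18.015 g/mol = 0.18829 mol
mass O = 2.827 − (1.1310 + 0.18979) = 1.5062 g → mol O = 1.5062 ÷ 15.999 = 0.094145 mol
mass % C = 1.1310 g ÷ 2.827 g × 100%

40.01%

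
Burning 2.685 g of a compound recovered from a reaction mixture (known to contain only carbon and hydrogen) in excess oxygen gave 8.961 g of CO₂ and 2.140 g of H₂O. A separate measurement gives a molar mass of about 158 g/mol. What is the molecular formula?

C12H14

mol C = 8.961 g CO₂ ÷ 44.009 g/mol = 0.20362 mol
mol H = 2 × 2.140 g H₂O ÷ 18.015 g/mol = 0.23758 mol
Divide by the smallest (0.20362 mol): C 1.000, H 1.167
Multiplying each by 6 gives whole numbers: C 6.00, H 7.00
Empirical formula: C6H7
Empirical-formula mass = 79.12 g/mol; 158 ÷ 79.12 ≈ 2, so the molecular formula is C12H14.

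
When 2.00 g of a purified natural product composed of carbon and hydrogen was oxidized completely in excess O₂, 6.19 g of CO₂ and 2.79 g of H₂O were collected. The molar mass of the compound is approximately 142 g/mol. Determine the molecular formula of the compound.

mol C = 6.19 g CO₂ ÷ 44.009 g/mol = 0.1407 mol
mol H = 2 × 2.79 g H₂O ÷ 18.015 g/mol = 0.3097 mol
Divide by the smallest (0.1407 mol): C 1.000, H 2.202
Multiplying each by 5 gives whole numbers: C 5.00, H 11.01
Empirical formula: C5H11
Empirical-formula mass = 71.14 g/mol; 142 ÷ 71.14 ≈ 2, so the molecular formula is C10H22.

C10H22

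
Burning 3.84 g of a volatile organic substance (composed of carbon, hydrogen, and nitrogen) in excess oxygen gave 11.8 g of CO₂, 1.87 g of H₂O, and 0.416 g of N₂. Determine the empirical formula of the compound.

C9H7N

mol C = 11.8 g CO₂ ÷ 44.009 g/mol = 0.2681 mol
mol H = 2 × 1.87 g H₂O ÷ 18.015 g/mol = 0.2076 mol
mol N = 2 × 0.416 g N₂ ÷ 28.014 g/mol = 0.02970 mol
Divide by the smallest (0.02970 mol): C 9.028, H 6.990, N 1.000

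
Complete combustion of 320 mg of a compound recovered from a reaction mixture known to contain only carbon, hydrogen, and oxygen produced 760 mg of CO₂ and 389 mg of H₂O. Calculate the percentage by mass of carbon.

mol C = 0.760 g CO₂ ÷ 44.009 g/mol = 0.01727 mol
mol H = 2 × 0.389 g H₂O ÷ 18.015 g/mol = 0.04319 mol
mass O = 0.320 − (0.2074 + 0.04353) = 0.06905 g → mol O = 0.06905 ÷ 15.999 = 0.004316 mol
mass % C = 0.2074 g ÷ 0.320 g × 100%

64.8%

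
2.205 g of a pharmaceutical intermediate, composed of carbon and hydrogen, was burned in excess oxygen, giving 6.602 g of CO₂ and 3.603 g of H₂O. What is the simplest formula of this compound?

C3H8

mol C = 6.602 g CO₂ ÷ 44.009 g/mol = 0.15001 mol
mol H = 2 × 3.603 g H₂O ÷ 18.015 g/mol = 0.40000 mol
Divide by the smallest (0.15001 mol): C 1.000, H 2.666
Multiplying each by 3 gives whole numbers: C 3.00, H 8.00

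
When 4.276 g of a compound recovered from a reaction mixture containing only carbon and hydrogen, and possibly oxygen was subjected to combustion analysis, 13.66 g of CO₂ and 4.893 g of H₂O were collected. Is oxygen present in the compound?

mol C = 13.66 g CO₂ ÷ 44.009 g/mol = 0.31039 mol
mol H = 2 × 4.893 g H₂O ÷ 18.015 g/mol = 0.54321 mol
C and H together account for 4.2757 g — essentially the entire 4.276 g sample — so the compound contains no oxygen.

no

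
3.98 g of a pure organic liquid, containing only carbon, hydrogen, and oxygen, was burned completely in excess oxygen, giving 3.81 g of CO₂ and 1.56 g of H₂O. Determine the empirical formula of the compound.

CH2O2

mol C = 3.81 g CO₂ ÷ 44.009 g/mol = 0.08657 mol
mol H = 2 × 1.56 g H₂O ÷ 18.015 g/mol = 0.1732 mol
mass O = 3.98 − (1.040 + 0.1746) = 2.766 g → mol O = 2.766 ÷ 15.999 = 0.1729 mol
Divide by the smallest (0.08657 mol): C 1.000, H 2.000, O 1.997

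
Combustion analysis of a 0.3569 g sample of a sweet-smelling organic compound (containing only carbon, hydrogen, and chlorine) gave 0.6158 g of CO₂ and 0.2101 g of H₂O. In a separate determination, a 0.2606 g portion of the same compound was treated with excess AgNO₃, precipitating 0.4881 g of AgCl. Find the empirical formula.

mol C = 0.6158 g CO₂ ÷ 44.009 g/mol = 0.013993 mol
mol H = 2 × 0.2101 g H₂O ÷ 18.015 g/mol = 0.023325 mol
From the AgCl data: mol Cl per gram of compound = (0.4881 ÷ 143.318) ÷ 0.2606 = 0.013069 mol/g, so in the 0.3569 g combustion sample mol Cl = 0.0046642 mol
Divide by the smallest (0.0046642 mol): C 3.000, H 5.001, Cl 1.000

C3H5Cl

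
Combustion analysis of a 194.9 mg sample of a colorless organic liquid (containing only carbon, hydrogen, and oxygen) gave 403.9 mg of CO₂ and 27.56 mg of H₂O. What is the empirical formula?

C9H3O5

mol C = 0.4039 g CO₂ ÷ 44.009 g/mol = 0.0091777 mol
mol H = 2 × 0.02756 g H₂O ÷ 18.015 g/mol = 0.0030597 mol
mass O = 0.1949 − (0.11023 + 0.0030841) = 0.081583 g → mol O = 0.081583 ÷ 15.999 = 0.0050992 mol
Divide by the smallest (0.0030597 mol): C 3.000, H 1.000, O 1.667
Multiplying each by 3 gives whole numbers: C 9.00, H 3.00, O 5.00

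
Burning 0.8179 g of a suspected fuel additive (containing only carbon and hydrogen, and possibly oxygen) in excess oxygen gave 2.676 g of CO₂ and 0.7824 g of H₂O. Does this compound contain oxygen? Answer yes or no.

mol C = 2.676 g CO₂ ÷ 44.009 g/mol = 0.060806 mol
mol H = 2 × 0.7824 g H₂O ÷ 18.015 g/mol = 0.086861 mol
C and H together account for 0.81789 g — essentially the entire 0.8179 g sample — so the compound contains no oxygen.

no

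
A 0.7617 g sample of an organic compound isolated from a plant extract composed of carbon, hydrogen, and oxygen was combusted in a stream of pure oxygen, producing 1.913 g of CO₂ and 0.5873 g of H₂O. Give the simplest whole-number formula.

mol C = 1.913 g CO₂ ÷ 44.009 g/mol = 0.043468 mol
mol H = 2 × 0.5873 g H₂O ÷ 18.015 g/mol = 0.065201 mol
mass O = 0.7617 − (0.52210 + 0.065723) = 0.17388 g → mol O = 0.17388 ÷ 15.999 = 0.010868 mol
Divide by the smallest (0.010868 mol): C 4.000, H 5.999, O 1.000

C4H6O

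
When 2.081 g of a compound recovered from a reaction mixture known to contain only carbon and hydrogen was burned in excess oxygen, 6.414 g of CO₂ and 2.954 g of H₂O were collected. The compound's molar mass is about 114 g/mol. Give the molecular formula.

C8H18

mol C = 6.414 g CO₂ ÷ 44.009 g/mol = 0.14574 mol
mol H = 2 × 2.954 g H₂O ÷ 18.015 g/mol = 0.32795 mol
Divide by the smallest (0.14574 mol): C 1.000, H 2.250
Multiplying each by 4 gives whole numbers: C 4.00, H 9.00
Empirical formula: C4H9
Empirical-formula mass = 57.12 g/mol; 114 ÷ 57.12 ≈ 2, so the molecular formula is C8H18.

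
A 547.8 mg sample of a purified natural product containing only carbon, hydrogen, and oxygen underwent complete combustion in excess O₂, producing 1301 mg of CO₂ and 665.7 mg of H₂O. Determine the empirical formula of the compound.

C4H10O

mol C = 1.301 g CO₂ ÷ 44.009 g/mol = 0.029562 mol
mol H = 2 × 0.6657 g H₂O ÷ 18.015 g/mol = 0.073905 mol
mass O = 0.5478 − (0.35507 + 0.074496) = 0.11823 g → mol O = 0.11823 ÷ 15.999 = 0.0073900 mol
Divide by the smallest (0.0073900 mol): C 4.000, H 10.001, O 1.000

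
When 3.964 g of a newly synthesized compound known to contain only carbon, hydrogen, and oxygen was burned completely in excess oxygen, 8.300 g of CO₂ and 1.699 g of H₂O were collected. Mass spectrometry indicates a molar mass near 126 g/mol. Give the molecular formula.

mol C = 8.300 g CO₂ ÷ 44.009 g/mol = 0.18860 mol
mol H = 2 × 1.699 g H₂O ÷ 18.015 g/mol = 0.18862 mol
mass O = 3.964 − (2.2652 + 0.19013) = 1.5086 g → mol O = 1.5086 ÷ 15.999 = 0.094295 mol
Divide by the smallest (0.094295 mol): C 2.000, H 2.000, O 1.000
Empirical formula: C2H2O
Empirical-formula mass = 42.04 g/mol; 126 ÷ 42.04 ≈ 3, so the molecular formula is C6H6O3.

C6H6O3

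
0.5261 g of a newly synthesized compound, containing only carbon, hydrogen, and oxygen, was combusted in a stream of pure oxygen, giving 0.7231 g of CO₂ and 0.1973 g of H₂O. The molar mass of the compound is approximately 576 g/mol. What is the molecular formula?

mol C = 0.7231 g CO₂ ÷ 44.009 g/mol = 0.016431 mol
mol H = 2 × 0.1973 g H₂O ÷ 18.015 g/mol = 0.021904 mol
mass O = 0.5261 − (0.19735 + 0.022079) = 0.30667 g → mol O = 0.30667 ÷ 15.999 = 0.019168 mol
Divide by the smallest (0.016431 mol): C 1.000, H 1.333, O 1.167
Multiplying each by 6 gives whole numbers: C 6.00, H 8.00, O 7.00
Empirical formula: C6H8O7
Empirical-formula mass = 192.12 g/mol; 576 ÷ 192.12 ≈ 3, so the molecular formula is C18H24O21.

C18H24O21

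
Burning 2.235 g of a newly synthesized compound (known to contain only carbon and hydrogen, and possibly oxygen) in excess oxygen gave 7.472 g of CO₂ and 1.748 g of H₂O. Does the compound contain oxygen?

mol C = 7.472 g CO₂ ÷ 44.009 g/mol = 0.16978 mol
mol H = 2 × 1.748 g H₂O ÷ 18.015 g/mol = 0.19406 mol
C and H together account for 2.2349 g — essentially the entire 2.235 g sample — so the compound contains no oxygen.

no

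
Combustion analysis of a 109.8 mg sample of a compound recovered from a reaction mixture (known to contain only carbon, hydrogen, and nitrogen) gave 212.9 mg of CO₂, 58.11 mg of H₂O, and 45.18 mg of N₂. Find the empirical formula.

C3H4N2

mol C = 0.2129 g CO₂ ÷ 44.009 g/mol = 0.0048376 mol
mol H = 2 × 0.05811 g H₂O ÷ 18.015 g/mol = 0.0064513 mol
mol N = 2 × 0.04518 g N₂ ÷ 28.014 g/mol = 0.0032255 mol
Divide by the smallest (0.0032255 mol): C 1.500, H 2.000, N 1.000
Multiplying each by 2 gives whole numbers: C 3.00, H 4.00, N 2.00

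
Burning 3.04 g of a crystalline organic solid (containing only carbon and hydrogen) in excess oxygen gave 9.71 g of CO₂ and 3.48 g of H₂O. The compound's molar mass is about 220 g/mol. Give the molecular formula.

C16H28

mol C = 9.71 g CO₂ ÷ 44.009 g/mol = 0.2206 mol
mol H = 2 × 3.48 g H₂O ÷ 18.015 g/mol = 0.3863 mol
Divide by the smallest (0.2206 mol): C 1.000, H 1.751
Multiplying each by 4 gives whole numbers: C 4.00, H 7.00
Empirical formula: C4H7
Empirical-formula mass = 55.10 g/mol; 220 ÷ 55.10 ≈ 4, so the molecular formula is C16H28.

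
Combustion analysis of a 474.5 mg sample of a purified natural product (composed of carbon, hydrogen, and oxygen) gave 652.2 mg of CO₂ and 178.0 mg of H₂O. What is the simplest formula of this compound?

C6H8O7

mol C = 0.6522 g CO₂ ÷ 44.009 g/mol = 0.014820 mol
mol H = 2 × 0.1780 g H₂O ÷ 18.015 g/mol = 0.019761 mol
mass O = 0.4745 − (0.17800 + 0.019919) = 0.27658 g → mol O = 0.27658 ÷ 15.999 = 0.017287 mol
Divide by the smallest (0.014820 mol): C 1.000, H 1.333, O 1.167
Multiplying each by 6 gives whole numbers: C 6.00, H 8.00, O 7.00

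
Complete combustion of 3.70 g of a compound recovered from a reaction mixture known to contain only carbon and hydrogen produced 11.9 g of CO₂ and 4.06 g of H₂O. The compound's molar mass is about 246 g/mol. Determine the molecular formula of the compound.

mol C = 11.9 g CO₂ ÷ 44.009 g/mol = 0.2704 mol
mol H = 2 × 4.06 g H₂O ÷ 18.015 g/mol = 0.4507 mol
Divide by the smallest (0.2704 mol): C 1.000, H 1.667
Multiplying each by 3 gives whole numbers: C 3.00, H 5.00
Empirical formula: C3H5
Empirical-formula mass = 41.07 g/mol; 246 ÷ 41.07 ≈ 6, so the molecular formula is C18H30.

C18H30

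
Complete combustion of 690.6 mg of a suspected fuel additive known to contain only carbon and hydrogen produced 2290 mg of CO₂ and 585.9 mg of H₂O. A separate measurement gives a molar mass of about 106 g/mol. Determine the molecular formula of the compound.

mol C = 2.290 g CO₂ ÷ 44.009 g/mol = 0.052035 mol
mol H = 2 × 0.5859 g H₂O ÷ 18.015 g/mol = 0.065046 mol
Divide by the smallest (0.052035 mol): C 1.000, H 1.250
Multiplying each by 4 gives whole numbers: C 4.00, H 5.00
Empirical formula: C4H5
Empirical-formula mass = 53.08 g/mol; 106 ÷ 53.08 ≈ 2, so the molecular formula is C8H10.

C8H10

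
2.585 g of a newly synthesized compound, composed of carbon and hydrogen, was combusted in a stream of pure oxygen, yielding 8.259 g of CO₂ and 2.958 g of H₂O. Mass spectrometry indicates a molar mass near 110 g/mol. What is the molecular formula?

C8H14

mol C = 8.259 g CO₂ ÷ 44.009 g/mol = 0.18767 mol
mol H = 2 × 2.958 g H₂O ÷ 18.015 g/mol = 0.32839 mol
Divide by the smallest (0.18767 mol): C 1.000, H 1.750
Multiplying each by 4 gives whole numbers: C 4.00, H 7.00
Empirical formula: C4H7
Empirical-formula mass = 55.10 g/mol; 110 ÷ 55.10 ≈ 2, so the molecular formula is C8H14.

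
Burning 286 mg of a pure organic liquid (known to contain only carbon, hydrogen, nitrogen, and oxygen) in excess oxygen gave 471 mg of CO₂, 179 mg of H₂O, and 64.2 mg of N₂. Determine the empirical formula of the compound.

mol C = 0.471 g CO₂ ÷ 44.009 g/mol = 0.01070 mol
mol H = 2 × 0.179 g H₂O ÷ 18.015 g/mol = 0.01987 mol
mol N = 2 × 0.0642 g N₂ ÷ 28.014 g/mol = 0.004583 mol
mass O = 0.286 − (0.1285 + 0.02003 + 0.06420) = 0.07322 g → mol O = 0.07322 ÷ 15.999 = 0.004577 mol
Divide by the smallest (0.004577 mol): C 2.338, H 4.342, N 1.001, O 1.000
Multiplying each by 3 gives whole numbers: C 7.02, H 13.03, N 3.00, O 3.00

C7H13N3O3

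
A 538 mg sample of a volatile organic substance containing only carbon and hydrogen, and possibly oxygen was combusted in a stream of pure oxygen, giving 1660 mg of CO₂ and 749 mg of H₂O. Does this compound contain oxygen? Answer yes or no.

mol C = 1.66 g CO₂ ÷ 44.009 g/mol = 0.03772 mol
mol H = 2 × 0.749 g H₂O ÷ 18.015 g/mol = 0.08315 mol
C and H together account for 0.5369 g — essentially the entire 0.538 g sample — so the compound contains no oxygen.

no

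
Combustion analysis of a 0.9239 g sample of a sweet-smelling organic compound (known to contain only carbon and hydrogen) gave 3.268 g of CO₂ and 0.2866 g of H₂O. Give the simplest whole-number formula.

C7H3

mol C = 3.268 g CO₂ ÷ 44.009 g/mol = 0.074258 mol
mol H = 2 × 0.2866 g H₂O ÷ 18.015 g/mol = 0.031818 mol
Divide by the smallest (0.031818 mol): C 2.334, H 1.000
Multiplying each by 3 gives whole numbers: C 7.00, H 3.00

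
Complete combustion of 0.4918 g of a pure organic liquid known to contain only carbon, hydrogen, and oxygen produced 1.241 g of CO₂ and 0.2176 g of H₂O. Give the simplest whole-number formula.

C7H6O2

mol C = 1.241 g CO₂ ÷ 44.009 g/mol = 0.028199 mol
mol H = 2 × 0.2176 g H₂O ÷ 18.015 g/mol = 0.024158 mol
mass O = 0.4918 − (0.33870 + 0.024351) = 0.12875 g → mol O = 0.12875 ÷ 15.999 = 0.0080476 mol
Divide by the smallest (0.0080476 mol): C 3.504, H 3.002, O 1.000
Multiplying each by 2 gives whole numbers: C 7.01, H 6.00, O 2.00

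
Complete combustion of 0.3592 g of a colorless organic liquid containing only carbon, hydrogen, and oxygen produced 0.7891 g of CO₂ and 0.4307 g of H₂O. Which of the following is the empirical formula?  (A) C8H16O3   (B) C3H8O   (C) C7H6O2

(B) C3H8O

mol C = 0.7891 g CO₂ ÷ 44.009 g/mol = 0.017930 mol
mol H = 2 × 0.4307 g H₂O ÷ 18.015 g/mol = 0.047816 mol
mass O = 0.3592 − (0.21536 + 0.048198) = 0.095639 g → mol O = 0.095639 ÷ 15.999 = 0.0059778 mol
Divide by the smallest (0.0059778 mol): C 2.999, H 7.999, O 1.000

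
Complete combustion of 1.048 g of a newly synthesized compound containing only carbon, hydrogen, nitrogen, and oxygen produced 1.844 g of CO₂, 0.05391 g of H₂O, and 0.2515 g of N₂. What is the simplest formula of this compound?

C7HN3O3

mol C = 1.844 g CO₂ ÷ 44.009 g/mol = 0.041901 mol
mol H = 2 × 0.05391 g H₂O ÷ 18.015 g/mol = 0.0059850 mol
mol N = 2 × 0.2515 g N₂ ÷ 28.014 g/mol = 0.017955 mol
mass O = 1.048 − (0.50327 + 0.0060329 + 0.25150) = 0.28720 g → mol O = 0.28720 ÷ 15.999 = 0.017951 mol
Divide by the smallest (0.0059850 mol): C 7.001, H 1.000, N 3.000, O 2.999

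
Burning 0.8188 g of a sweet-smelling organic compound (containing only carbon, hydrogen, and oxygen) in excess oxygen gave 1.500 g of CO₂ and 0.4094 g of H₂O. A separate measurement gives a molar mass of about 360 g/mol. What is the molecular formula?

mol C = 1.500 g CO₂ ÷ 44.009 g/mol = 0.034084 mol
mol H = 2 × 0.4094 g H₂O ÷ 18.015 g/mol = 0.045451 mol
mass O = 0.8188 − (0.40938 + 0.045815) = 0.36360 g → mol O = 0.36360 ÷ 15.999 = 0.022727 mol
Divide by the smallest (0.022727 mol): C 1.500, H 2.000, O 1.000
Multiplying each by 2 gives whole numbers: C 3.00, H 4.00, O 2.00
Empirical formula: C3H4O2
Empirical-formula mass = 72.06 g/mol; 360 ÷ 72.06 ≈ 5, so the molecular formula is C15H20O10.

C15H20O10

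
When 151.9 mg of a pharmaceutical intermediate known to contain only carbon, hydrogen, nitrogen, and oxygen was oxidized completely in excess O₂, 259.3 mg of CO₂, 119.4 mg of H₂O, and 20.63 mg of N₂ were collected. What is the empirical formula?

C4H9NO2

mol C = 0.2593 g CO₂ ÷ 44.009 g/mol = 0.0058920 mol
mol H = 2 × 0.1194 g H₂O ÷ 18.015 g/mol = 0.013256 mol
mol N = 2 × 0.02063 g N₂ ÷ 28.014 g/mol = 0.0014728 mol
mass O = 0.1519 − (0.070769 + 0.013362 + 0.020630) = 0.047140 g → mol O = 0.047140 ÷ 15.999 = 0.0029464 mol
Divide by the smallest (0.0014728 mol): C 4.000, H 9.000, N 1.000, O 2.001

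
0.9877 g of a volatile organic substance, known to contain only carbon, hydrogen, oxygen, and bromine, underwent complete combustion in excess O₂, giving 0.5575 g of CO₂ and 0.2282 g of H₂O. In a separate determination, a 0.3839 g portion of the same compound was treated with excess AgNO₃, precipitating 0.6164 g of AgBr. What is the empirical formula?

mol C = 0.5575 g CO₂ ÷ 44.009 g/mol = 0.012668 mol
mol H = 2 × 0.2282 g H₂O ÷ 18.015 g/mol = 0.025334 mol
From the AgBr data: mol Br per gram of compound = (0.6164 ÷ 187.772) ÷ 0.3839 = 0.0085509 mol/g, so in the 0.9877 g combustion sample mol Br = 0.0084458 mol
mass O = 0.9877 − (0.15215 + 0.025537 + 0.67485) = 0.13516 g → mol O = 0.13516 ÷ 15.999 = 0.0084480 mol
Divide by the smallest (0.0084458 mol): C 1.500, H 3.000, Br 1.000, O 1.000
Multiplying each by 2 gives whole numbers: C 3.00, H 6.00, Br 2.00, O 2.00

C3H6Br2O2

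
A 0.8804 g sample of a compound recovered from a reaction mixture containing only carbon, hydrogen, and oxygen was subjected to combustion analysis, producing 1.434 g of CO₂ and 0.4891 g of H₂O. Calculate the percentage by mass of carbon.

44.45%

mol C = 1.434 g CO₂ ÷ 44.009 g/mol = 0.032584 mol
mol H = 2 × 0.4891 g H₂O ÷ 18.015 g/mol = 0.054299 mol
mass O = 0.8804 − (0.39137 + 0.054734) = 0.43430 g → mol O = 0.43430 ÷ 15.999 = 0.027145 mol
mass % C = 0.39137 g ÷ 0.8804 g × 100%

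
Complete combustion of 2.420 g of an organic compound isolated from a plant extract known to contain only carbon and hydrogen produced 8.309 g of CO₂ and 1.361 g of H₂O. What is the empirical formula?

C5H4

mol C = 8.309 g CO₂ ÷ 44.009 g/mol = 0.18880 mol
mol H = 2 × 1.361 g H₂O ÷ 18.015 g/mol = 0.15110 mol
Divide by the smallest (0.15110 mol): C 1.250, H 1.000
Multiplying each by 4 gives whole numbers: C 5.00, H 4.00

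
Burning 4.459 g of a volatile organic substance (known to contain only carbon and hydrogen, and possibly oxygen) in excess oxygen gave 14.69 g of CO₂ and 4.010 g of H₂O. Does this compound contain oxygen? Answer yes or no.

mol C = 14.69 g CO₂ ÷ 44.009 g/mol = 0.33380 mol
mol H = 2 × 4.010 g H₂O ÷ 18.015 g/mol = 0.44518 mol
C and H together account for 4.4580 g — essentially the entire 4.459 g sample — so the compound contains no oxygen.

no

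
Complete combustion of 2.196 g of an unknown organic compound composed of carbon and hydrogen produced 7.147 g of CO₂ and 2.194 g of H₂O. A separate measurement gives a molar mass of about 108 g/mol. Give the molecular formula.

C8H12

mol C = 7.147 g CO₂ ÷ 44.009 g/mol = 0.16240 mol
mol H = 2 × 2.194 g H₂O ÷ 18.015 g/mol = 0.24357 mol
Divide by the smallest (0.16240 mol): C 1.000, H 1.500
Multiplying each by 2 gives whole numbers: C 2.00, H 3.00
Empirical formula: C2H3
Empirical-formula mass = 27.05 g/mol; 108 ÷ 27.05 ≈ 4, so the molecular formula is C8H12.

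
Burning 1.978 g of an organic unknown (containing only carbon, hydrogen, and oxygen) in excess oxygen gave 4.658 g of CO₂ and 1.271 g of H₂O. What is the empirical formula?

C3H4O

mol C = 4.658 g CO₂ ÷ 44.009 g/mol = 0.10584 mol
mol H = 2 × 1.271 g H₂O ÷ 18.015 g/mol = 0.14110 mol
mass O = 1.978 − (1.2713 + 0.14223) = 0.56450 g → mol O = 0.56450 ÷ 15.999 = 0.035283 mol
Divide by the smallest (0.035283 mol): C 3.000, H 3.999, O 1.000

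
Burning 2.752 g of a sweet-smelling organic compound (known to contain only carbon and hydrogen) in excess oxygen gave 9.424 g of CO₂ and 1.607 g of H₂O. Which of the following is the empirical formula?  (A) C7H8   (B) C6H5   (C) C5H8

mol C = 9.424 g CO₂ ÷ 44.009 g/mol = 0.21414 mol
mol H = 2 × 1.607 g H₂O ÷ 18.015 g/mol = 0.17841 mol
Divide by the smallest (0.17841 mol): C 1.200, H 1.000
Multiplying each by 5 gives whole numbers: C 6.00, H 5.00

(B) C6H5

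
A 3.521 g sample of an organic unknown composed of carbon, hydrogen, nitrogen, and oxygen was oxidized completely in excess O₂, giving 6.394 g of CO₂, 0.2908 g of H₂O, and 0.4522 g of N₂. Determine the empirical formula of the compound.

C9H2N2O5

mol C = 6.394 g CO₂ ÷ 44.009 g/mol = 0.14529 mol
mol H = 2 × 0.2908 g H₂O ÷ 18.015 g/mol = 0.032284 mol
mol N = 2 × 0.4522 g N₂ ÷ 28.014 g/mol = 0.032284 mol
mass O = 3.521 − (1.7451 + 0.032542 + 0.45220) = 1.2912 g → mol O = 1.2912 ÷ 15.999 = 0.080705 mol
Divide by the smallest (0.032284 mol): C 4.500, H 1.000, N 1.000, O 2.500
Multiplying each by 2 gives whole numbers: C 9.00, H 2.00, N 2.00, O 5.00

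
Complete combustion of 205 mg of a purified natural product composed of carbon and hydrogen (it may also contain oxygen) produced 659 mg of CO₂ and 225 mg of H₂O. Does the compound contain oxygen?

mol C = 0.659 g CO₂ ÷ 44.009 g/mol = 0.01497 mol
mol H = 2 × 0.225 g H₂O ÷ 18.015 g/mol = 0.02498 mol
C and H together account for 0.2050 g — essentially the entire 0.205 g sample — so the compound contains no oxygen.

no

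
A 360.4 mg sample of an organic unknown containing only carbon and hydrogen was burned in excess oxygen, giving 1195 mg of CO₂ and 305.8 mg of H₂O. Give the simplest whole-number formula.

mol C = 1.195 g CO₂ ÷ 44.009 g/mol = 0.027154 mol
mol H = 2 × 0.3058 g H₂O ÷ 18.015 g/mol = 0.033949 mol
Divide by the smallest (0.027154 mol): C 1.000, H 1.250
Multiplying each by 4 gives whole numbers: C 4.00, H 5.00

C4H5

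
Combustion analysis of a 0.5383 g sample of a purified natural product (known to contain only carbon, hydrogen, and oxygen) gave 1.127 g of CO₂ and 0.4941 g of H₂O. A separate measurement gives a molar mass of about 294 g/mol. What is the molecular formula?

mol C = 1.127 g CO₂ ÷ 44.009 g/mol = 0.025608 mol
mol H = 2 × 0.4941 g H₂O ÷ 18.015 g/mol = 0.054854 mol
mass O = 0.5383 − (0.30758 + 0.055293) = 0.17542 g → mol O = 0.17542 ÷ 15.999 = 0.010965 mol
Divide by the smallest (0.010965 mol): C 2.336, H 5.003, O 1.000
Multiplying each by 3 gives whole numbers: C 7.01, H 15.01, O 3.00
Empirical formula: C7H15O3
Empirical-formula mass = 147.19 g/mol; 294 ÷ 147.19 ≈ 2, so the molecular formula is C14H30O6.

C14H30O6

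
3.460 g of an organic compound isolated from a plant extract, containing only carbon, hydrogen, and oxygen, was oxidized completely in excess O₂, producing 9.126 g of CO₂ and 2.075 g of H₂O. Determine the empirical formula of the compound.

mol C = 9.126 g CO₂ ÷ 44.009 g/mol = 0.20737 mol
mol H = 2 × 2.075 g H₂O ÷ 18.015 g/mol = 0.23036 mol
mass O = 3.460 − (2.4907 + 0.23221) = 0.73711 g → mol O = 0.73711 ÷ 15.999 = 0.046072 mol
Divide by the smallest (0.046072 mol): C 4.501, H 5.000, O 1.000
Multiplying each by 2 gives whole numbers: C 9.00, H 10.00, O 2.00

C9H10O2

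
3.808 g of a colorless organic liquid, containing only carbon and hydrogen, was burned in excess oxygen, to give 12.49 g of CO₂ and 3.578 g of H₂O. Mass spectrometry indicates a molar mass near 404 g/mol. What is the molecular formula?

C30H42

mol C = 12.49 g CO₂ ÷ 44.009 g/mol = 0.28381 mol
mol H = 2 × 3.578 g H₂O ÷ 18.015 g/mol = 0.39722 mol
Divide by the smallest (0.28381 mol): C 1.000, H 1.400
Multiplying each by 5 gives whole numbers: C 5.00, H 7.00
Empirical formula: C5H7
Empirical-formula mass = 67.11 g/mol; 404 ÷ 67.11 ≈ 6, so the molecular formula is C30H42.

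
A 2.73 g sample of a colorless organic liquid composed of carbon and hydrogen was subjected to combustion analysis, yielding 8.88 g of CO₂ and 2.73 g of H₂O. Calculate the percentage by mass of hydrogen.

11.2%

mol C = 8.88 g CO₂ ÷ 44.009 g/mol = 0.2018 mol
mol H = 2 × 2.73 g H₂O ÷ 18.015 g/mol = 0.3031 mol
mass % H = 0.3055 g ÷ 2.73 g × 100%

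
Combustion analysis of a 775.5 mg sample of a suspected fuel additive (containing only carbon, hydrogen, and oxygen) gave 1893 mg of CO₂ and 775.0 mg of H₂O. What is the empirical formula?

mol C = 1.893 g CO₂ ÷ 44.009 g/mol = 0.043014 mol
mol H = 2 × 0.7750 g H₂O ÷ 18.015 g/mol = 0.086039 mol
mass O = 0.7755 − (0.51664 + 0.086728) = 0.17213 g → mol O = 0.17213 ÷ 15.999 = 0.010759 mol
Divide by the smallest (0.010759 mol): C 3.998, H 7.997, O 1.000

C4H8O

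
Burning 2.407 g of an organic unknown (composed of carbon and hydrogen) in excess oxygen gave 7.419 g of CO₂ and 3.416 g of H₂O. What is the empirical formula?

mol C = 7.419 g CO₂ ÷ 44.009 g/mol = 0.16858 mol
mol H = 2 × 3.416 g H₂O ÷ 18.015 g/mol = 0.37924 mol
Divide by the smallest (0.16858 mol): C 1.000, H 2.250
Multiplying each by 4 gives whole numbers: C 4.00, H 9.00

C4H9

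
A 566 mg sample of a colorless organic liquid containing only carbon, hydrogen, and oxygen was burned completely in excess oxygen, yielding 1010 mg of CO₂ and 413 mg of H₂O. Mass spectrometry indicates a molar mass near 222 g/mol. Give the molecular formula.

mol C = 1.01 g CO₂ ÷ 44.009 g/mol = 0.02295 mol
mol H = 2 × 0.413 g H₂O ÷ 18.015 g/mol = 0.04585 mol
mass O = 0.566 − (0.2757 + 0.04622) = 0.2441 g → mol O = 0.2441 ÷ 15.999 = 0.01526 mol
Divide by the smallest (0.01526 mol): C 1.504, H 3.005, O 1.000
Multiplying each by 2 gives whole numbers: C 3.01, H 6.01, O 2.00
Empirical formula: C3H6O2
Empirical-formula mass = 74.08 g/mol; 222 ÷ 74.08 ≈ 3, so the molecular formula is C9H18O6.

C9H18O6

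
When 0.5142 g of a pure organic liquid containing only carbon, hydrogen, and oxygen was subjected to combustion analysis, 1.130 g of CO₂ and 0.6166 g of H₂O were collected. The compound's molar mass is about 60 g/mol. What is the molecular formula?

mol C = 1.130 g CO₂ ÷ 44.009 g/mol = 0.025677 mol
mol H = 2 × 0.6166 g H₂O ÷ 18.015 g/mol = 0.068454 mol
mass O = 0.5142 − (0.30840 + 0.069002) = 0.13680 g → mol O = 0.13680 ÷ 15.999 = 0.0085504 mol
Divide by the smallest (0.0085504 mol): C 3.003, H 8.006, O 1.000
Empirical formula: C3H8O
Empirical-formula mass = 60.10 g/mol; 60 ÷ 60.10 ≈ 1, so the molecular formula is C3H8O.

C3H8O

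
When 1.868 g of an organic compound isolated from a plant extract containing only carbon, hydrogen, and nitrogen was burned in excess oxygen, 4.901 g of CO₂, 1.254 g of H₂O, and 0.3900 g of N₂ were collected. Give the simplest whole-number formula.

mol C = 4.901 g CO₂ ÷ 44.009 g/mol = 0.11136 mol
mol H = 2 × 1.254 g H₂O ÷ 18.015 g/mol = 0.13922 mol
mol N = 2 × 0.3900 g N₂ ÷ 28.014 g/mol = 0.027843 mol
Divide by the smallest (0.027843 mol): C 4.000, H 5.000, N 1.000

C4H5N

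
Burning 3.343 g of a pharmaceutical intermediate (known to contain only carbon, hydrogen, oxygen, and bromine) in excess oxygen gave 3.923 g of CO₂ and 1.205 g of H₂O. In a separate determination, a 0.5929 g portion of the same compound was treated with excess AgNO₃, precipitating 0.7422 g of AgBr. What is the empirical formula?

mol C = 3.923 g CO₂ ÷ 44.009 g/mol = 0.089141 mol
mol H = 2 × 1.205 g H₂O ÷ 18.015 g/mol = 0.13378 mol
From the AgBr data: mol Br per gram of compound = (0.7422 ÷ 187.772) ÷ 0.5929 = 0.0066667 mol/g, so in the 3.343 g combustion sample mol Br = 0.022287 mol
mass O = 3.343 − (1.0707 + 0.13485 + 1.7808) = 0.35669 g → mol O = 0.35669 ÷ 15.999 = 0.022294 mol
Divide by the smallest (0.022287 mol): C 4.000, H 6.003, Br 1.000, O 1.000

C4H6BrO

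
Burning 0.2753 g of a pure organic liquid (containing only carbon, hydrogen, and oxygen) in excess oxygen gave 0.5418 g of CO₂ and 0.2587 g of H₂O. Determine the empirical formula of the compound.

mol C = 0.5418 g CO₂ ÷ 44.009 g/mol = 0.012311 mol
mol H = 2 × 0.2587 g H₂O ÷ 18.015 g/mol = 0.028721 mol
mass O = 0.2753 − (0.14787 + 0.028950) = 0.098481 g → mol O = 0.098481 ÷ 15.999 = 0.0061554 mol
Divide by the smallest (0.0061554 mol): C 2.000, H 4.666, O 1.000
Multiplying each by 3 gives whole numbers: C 6.00, H 14.00, O 3.00

C6H14O3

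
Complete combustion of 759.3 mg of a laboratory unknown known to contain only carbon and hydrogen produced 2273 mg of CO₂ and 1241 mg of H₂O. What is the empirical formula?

C3H8

mol C = 2.273 g CO₂ ÷ 44.009 g/mol = 0.051649 mol
mol H = 2 × 1.241 g H₂O ÷ 18.015 g/mol = 0.13777 mol
Divide by the smallest (0.051649 mol): C 1.000, H 2.668
Multiplying each by 3 gives whole numbers: C 3.00, H 8.00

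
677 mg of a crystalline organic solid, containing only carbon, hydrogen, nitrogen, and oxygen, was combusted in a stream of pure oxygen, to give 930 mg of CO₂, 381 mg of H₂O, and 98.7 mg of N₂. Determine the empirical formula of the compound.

mol C = 0.930 g CO₂ ÷ 44.009 g/mol = 0.02113 mol
mol H = 2 × 0.381 g H₂O ÷ 18.015 g/mol = 0.04230 mol
mol N = 2 × 0.0987 g N₂ ÷ 28.014 g/mol = 0.007046 mol
mass O = 0.677 − (0.2538 + 0.04264 + 0.09870) = 0.2818 g → mol O = 0.2818 ÷ 15.999 = 0.01762 mol
Divide by the smallest (0.007046 mol): C 2.999, H 6.003, N 1.000, O 2.500
Multiplying each by 2 gives whole numbers: C 6.00, H 12.01, N 2.00, O 5.00

C6H12N2O5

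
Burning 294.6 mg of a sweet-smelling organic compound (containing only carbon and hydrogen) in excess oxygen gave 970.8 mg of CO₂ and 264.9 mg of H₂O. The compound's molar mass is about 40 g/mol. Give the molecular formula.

C3H4

mol C = 0.9708 g CO₂ ÷ 44.009 g/mol = 0.022059 mol
mol H = 2 × 0.2649 g H₂O ÷ 18.015 g/mol = 0.029409 mol
Divide by the smallest (0.022059 mol): C 1.000, H 1.333
Multiplying each by 3 gives whole numbers: C 3.00, H 4.00
Empirical formula: C3H4
Empirical-formula mass = 40.06 g/mol; 40 ÷ 40.06 ≈ 1, so the molecular formula is C3H4.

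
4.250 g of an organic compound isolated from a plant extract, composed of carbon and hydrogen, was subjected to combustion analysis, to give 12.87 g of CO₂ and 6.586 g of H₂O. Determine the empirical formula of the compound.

mol C = 12.87 g CO₂ ÷ 44.009 g/mol = 0.29244 mol
mol H = 2 × 6.586 g H₂O ÷ 18.015 g/mol = 0.73117 mol
Divide by the smallest (0.29244 mol): C 1.000, H 2.500
Multiplying each by 2 gives whole numbers: C 2.00, H 5.00

C2H5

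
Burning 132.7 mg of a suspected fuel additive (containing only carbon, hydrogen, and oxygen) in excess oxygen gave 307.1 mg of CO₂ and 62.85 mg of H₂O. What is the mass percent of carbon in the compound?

mol C = 0.3071 g CO₂ ÷ 44.009 g/mol = 0.0069781 mol
mol H = 2 × 0.06285 g H₂O ÷ 18.015 g/mol = 0.0069775 mol
mass O = 0.1327 − (0.083814 + 0.0070333) = 0.041852 g → mol O = 0.041852 ÷ 15.999 = 0.0026159 mol
mass % C = 0.083814 g ÷ 0.1327 g × 100%

63.16%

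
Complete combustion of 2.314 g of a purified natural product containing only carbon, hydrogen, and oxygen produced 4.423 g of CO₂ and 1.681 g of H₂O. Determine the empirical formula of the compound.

C7H13O4

mol C = 4.423 g CO₂ ÷ 44.009 g/mol = 0.10050 mol
mol H = 2 × 1.681 g H₂O ÷ 18.015 g/mol = 0.18662 mol
mass O = 2.314 − (1.2071 + 0.18812) = 0.91875 g → mol O = 0.91875 ÷ 15.999 = 0.057426 mol
Divide by the smallest (0.057426 mol): C 1.750, H 3.250, O 1.000
Multiplying each by 4 gives whole numbers: C 7.00, H 13.00, O 4.00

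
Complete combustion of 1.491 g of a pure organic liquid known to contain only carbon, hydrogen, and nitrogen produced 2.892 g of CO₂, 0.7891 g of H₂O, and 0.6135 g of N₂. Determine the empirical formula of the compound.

C3H4N2

mol C = 2.892 g CO₂ ÷ 44.009 g/mol = 0.065714 mol
mol H = 2 × 0.7891 g H₂O ÷ 18.015 g/mol = 0.087605 mol
mol N = 2 × 0.6135 g N₂ ÷ 28.014 g/mol = 0.043800 mol
Divide by the smallest (0.043800 mol): C 1.500, H 2.000, N 1.000
Multiplying each by 2 gives whole numbers: C 3.00, H 4.00, N 2.00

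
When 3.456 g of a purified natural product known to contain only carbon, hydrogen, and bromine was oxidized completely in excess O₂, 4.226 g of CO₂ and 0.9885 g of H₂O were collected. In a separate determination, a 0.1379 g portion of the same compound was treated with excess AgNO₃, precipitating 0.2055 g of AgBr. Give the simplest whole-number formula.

mol C = 4.226 g CO₂ ÷ 44.009 g/mol = 0.096026 mol
mol H = 2 × 0.9885 g H₂O ÷ 18.015 g/mol = 0.10974 mol
From the AgBr data: mol Br per gram of compound = (0.2055 ÷ 187.772) ÷ 0.1379 = 0.0079363 mol/g, so in the 3.456 g combustion sample mol Br = 0.027428 mol
Divide by the smallest (0.027428 mol): C 3.501, H 4.001, Br 1.000
Multiplying each by 2 gives whole numbers: C 7.00, H 8.00, Br 2.00

C7H8Br2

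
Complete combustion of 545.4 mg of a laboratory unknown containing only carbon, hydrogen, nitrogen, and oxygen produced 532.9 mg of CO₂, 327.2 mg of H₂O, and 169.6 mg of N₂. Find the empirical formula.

CH3NO

mol C = 0.5329 g CO₂ ÷ 44.009 g/mol = 0.012109 mol
mol H = 2 × 0.3272 g H₂O ÷ 18.015 g/mol = 0.036325 mol
mol N = 2 × 0.1696 g N₂ ÷ 28.014 g/mol = 0.012108 mol
mass O = 0.5454 − (0.14544 + 0.036616 + 0.16960) = 0.19374 g → mol O = 0.19374 ÷ 15.999 = 0.012110 mol
Divide by the smallest (0.012108 mol): C 1.000, H 3.000, N 1.000, O 1.000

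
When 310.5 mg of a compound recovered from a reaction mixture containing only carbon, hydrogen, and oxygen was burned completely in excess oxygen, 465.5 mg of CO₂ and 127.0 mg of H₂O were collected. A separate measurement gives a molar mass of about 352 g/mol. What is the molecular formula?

mol C = 0.4655 g CO₂ ÷ 44.009 g/mol = 0.010577 mol
mol H = 2 × 0.1270 g H₂O ÷ 18.015 g/mol = 0.014099 mol
mass O = 0.3105 − (0.12704 + 0.014212) = 0.16924 g → mol O = 0.16924 ÷ 15.999 = 0.010578 mol
Divide by the smallest (0.010577 mol): C 1.000, H 1.333, O 1.000
Multiplying each by 3 gives whole numbers: C 3.00, H 4.00, O 3.00
Empirical formula: C3H4O3
Empirical-formula mass = 88.06 g/mol; 352 ÷ 88.06 ≈ 4, so the molecular formula is C12H16O12.

C12H16O12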